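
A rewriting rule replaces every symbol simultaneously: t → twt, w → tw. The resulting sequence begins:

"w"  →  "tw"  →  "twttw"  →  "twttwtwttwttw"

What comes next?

Rewriting the 13 symbols of twttwtwttwttw one by one yields twt tw twt twt tw twt tw twt twt tw twt twt tw; concatenated:

twttwtwttwttwtwttwtwttwttwtwttwttw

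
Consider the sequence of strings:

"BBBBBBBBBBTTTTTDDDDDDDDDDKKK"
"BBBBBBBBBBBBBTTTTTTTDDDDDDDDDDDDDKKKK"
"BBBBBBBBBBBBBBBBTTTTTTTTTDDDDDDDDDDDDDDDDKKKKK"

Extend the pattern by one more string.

Each string has the form B^{3n+1} T^{2n-1} D^{3n+1} K^{n}, where the shown terms are n = 3, 4, 5.
Setting n = 6 gives 19, 11, 19, 6 characters in each block.

BBBBBBBBBBBBBBBBBBBTTTTTTTTTTTDDDDDDDDDDDDDDDDDDDKKKKKK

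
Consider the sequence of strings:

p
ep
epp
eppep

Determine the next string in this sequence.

This is a Fibonacci-style word recurrence s(k) = s(k−1)·s(k−2): e.g. ep·p = epp.
So term 5 is eppep·epp.

eppepepp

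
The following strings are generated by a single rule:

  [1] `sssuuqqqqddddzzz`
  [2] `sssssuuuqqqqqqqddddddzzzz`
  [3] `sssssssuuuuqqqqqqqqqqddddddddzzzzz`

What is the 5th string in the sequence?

sssssssssssuuuuuuqqqqqqqqqqqqqqqqddddddddddddzzzzzzz

Each string has the form s^{2n-1} u^{n} q^{3n-2} d^{2n} z^{n+1}, where the shown terms are n = 2, 3, 4.
Setting n = 6 gives 11, 6, 16, 12, 7 characters in each block.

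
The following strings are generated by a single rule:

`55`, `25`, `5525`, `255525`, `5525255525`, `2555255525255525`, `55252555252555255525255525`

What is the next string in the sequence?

255525552525552555252555252555255525255525

From term 3 onward, concatenate the second-to-last term with the last: 55·25 = 5525, 25·5525 = 255525, …
Continuing: 2555255525255525 · 55252555252555255525255525 gives term 8.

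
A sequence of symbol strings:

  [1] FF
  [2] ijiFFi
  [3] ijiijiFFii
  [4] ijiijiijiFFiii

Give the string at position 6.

ijiijiijiijiijiFFiiiii

Each term wraps the previous one in iji on the left and i on the right.
From ijiijiijiFFiii, 2 further steps: ijiijiijiFFiii → ijiijiijiijiFFiiii → (answer).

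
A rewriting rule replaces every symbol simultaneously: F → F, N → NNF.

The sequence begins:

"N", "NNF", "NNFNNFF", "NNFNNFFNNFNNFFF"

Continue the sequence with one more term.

φ(NNFNNFFNNFNNFFF) expands symbol-by-symbol to NNF NNF F NNF NNF F F NNF NNF F NNF NNF F F F; joining the 15 pieces gives the next term.

NNFNNFFNNFNNFFFNNFNNFFNNFNNFFFF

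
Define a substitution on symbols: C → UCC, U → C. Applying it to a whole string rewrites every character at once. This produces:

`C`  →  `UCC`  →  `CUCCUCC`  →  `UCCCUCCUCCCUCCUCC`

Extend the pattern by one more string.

CUCCUCCUCCCUCCUCCCUCCUCCUCCCUCCUCCCUCCUCC

Applying the rule to each of the 17 symbols of UCCCUCCUCCCUCCUCC gives the pieces C UCC UCC UCC C UCC UCC C UCC UCC UCC C UCC UCC C UCC UCC, which concatenate to the answer.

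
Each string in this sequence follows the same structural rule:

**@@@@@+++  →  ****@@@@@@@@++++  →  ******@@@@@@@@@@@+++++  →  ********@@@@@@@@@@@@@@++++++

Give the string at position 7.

**************@@@@@@@@@@@@@@@@@@@@@@@+++++++++

The n-th term is 2n *'s then 3n+2 @'s then n+2 +'s (n = 1, 2, …).
Setting n = 7 gives 14, 23, 9 characters in each block.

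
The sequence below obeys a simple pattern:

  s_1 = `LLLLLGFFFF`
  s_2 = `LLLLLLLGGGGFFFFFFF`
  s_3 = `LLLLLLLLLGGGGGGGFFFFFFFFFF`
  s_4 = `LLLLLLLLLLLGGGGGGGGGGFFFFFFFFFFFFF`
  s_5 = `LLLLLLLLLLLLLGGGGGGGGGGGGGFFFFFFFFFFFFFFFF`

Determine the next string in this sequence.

LLLLLLLLLLLLLLLGGGGGGGGGGGGGGGGFFFFFFFFFFFFFFFFFFF

Term n consists of 2n+3 L's, followed by 3n-2 G's, followed by 3n+1 F's (n = 1, 2, …).
Setting n = 6 gives 15, 16, 19 characters in each block.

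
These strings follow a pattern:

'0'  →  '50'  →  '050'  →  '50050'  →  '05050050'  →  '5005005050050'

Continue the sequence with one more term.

Each term (from the third on) is the two preceding terms concatenated in order: term 3 = 0·50 = 050.
So term 7 is 05050050·5005005050050.

050500505005005050050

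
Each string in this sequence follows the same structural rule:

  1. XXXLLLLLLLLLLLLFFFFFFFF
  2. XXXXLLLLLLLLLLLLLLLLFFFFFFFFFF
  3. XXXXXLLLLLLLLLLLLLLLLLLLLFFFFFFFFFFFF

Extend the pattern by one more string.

The n-th term is n X's then 4n L's then 2n+2 F's, where the shown terms are n = 3, 4, 5.
For the next term, n = 6, so the run lengths are 6, 24, 14.

XXXXXXLLLLLLLLLLLLLLLLLLLLLLLLFFFFFFFFFFFFFF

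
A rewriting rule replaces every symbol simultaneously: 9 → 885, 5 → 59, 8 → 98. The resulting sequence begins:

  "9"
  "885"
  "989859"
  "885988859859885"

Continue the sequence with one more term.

φ(885988859859885) expands symbol-by-symbol to 98 98 59 885 98 98 98 59 885 98 59 885 98 98 59; joining the 15 pieces gives the next term.

989859885989898598859859885989859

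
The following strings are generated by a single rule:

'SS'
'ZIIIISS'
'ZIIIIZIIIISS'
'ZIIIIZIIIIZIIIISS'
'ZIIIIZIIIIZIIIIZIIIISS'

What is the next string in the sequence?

The strings grow by a fixed prefix ZIIII each time.
One more step from ZIIIIZIIIIZIIIIZIIIISS gives the answer.

ZIIIIZIIIIZIIIIZIIIIZIIIISS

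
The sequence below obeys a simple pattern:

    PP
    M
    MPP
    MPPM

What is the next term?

From term 3 onward, concatenate the last term with the second-to-last: M·PP = MPP, MPP·M = MPPM, …
The next term joins MPPM and MPP.

MPPMMPP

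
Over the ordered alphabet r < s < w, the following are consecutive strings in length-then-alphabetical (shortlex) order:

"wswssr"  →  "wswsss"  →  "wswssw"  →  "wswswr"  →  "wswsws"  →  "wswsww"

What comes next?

wswwrr

Treat wswsww as a base-3 numeral over the given alphabet and add one, carrying through any trailing w's.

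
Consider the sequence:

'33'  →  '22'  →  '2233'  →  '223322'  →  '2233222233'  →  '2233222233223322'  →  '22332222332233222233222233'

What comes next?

Each term (from the third on) is the previous term followed by the one before it: term 3 = 22·33 = 2233.
So term 8 is 22332222332233222233222233·2233222233223322.

223322223322332222332222332233222233223322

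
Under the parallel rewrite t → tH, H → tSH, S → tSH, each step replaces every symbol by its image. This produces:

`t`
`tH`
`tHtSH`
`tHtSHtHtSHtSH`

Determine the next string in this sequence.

Applying the rule to each of the 13 symbols of tHtSHtHtSHtSH gives the pieces tH tSH tH tSH tSH tH tSH tH tSH tSH tH tSH tSH, which concatenate to the answer.

tHtSHtHtSHtSHtHtSHtHtSHtSHtHtSHtSH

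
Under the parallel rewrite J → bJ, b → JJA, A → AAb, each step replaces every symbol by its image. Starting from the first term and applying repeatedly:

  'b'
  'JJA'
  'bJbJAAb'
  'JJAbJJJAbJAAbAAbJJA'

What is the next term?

bJbJAAbJJAbJbJbJAAbJJAbJAAbAAbJJAAAbAAbJJAbJbJAAb

Replace each of the 19 characters of JJAbJJJAbJAAbAAbJJA in place — bJ bJ AAb JJA bJ bJ bJ AAb JJA bJ AAb AAb JJA AAb AAb JJA bJ bJ AAb — and concatenate.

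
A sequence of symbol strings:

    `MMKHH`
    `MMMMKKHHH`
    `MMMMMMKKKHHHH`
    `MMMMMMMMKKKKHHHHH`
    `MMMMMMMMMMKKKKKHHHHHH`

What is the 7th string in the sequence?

Reading off run lengths: M runs 2, 4, 6, 8, 10; K runs 1, 2, 3, 4, 5; H runs 2, 3, 4, 5, 6 — each is linear in n (n = 1, 2, …).
Setting n = 7 gives 14, 7, 8 characters in each block.

MMMMMMMMMMMMMMKKKKKKKHHHHHHHH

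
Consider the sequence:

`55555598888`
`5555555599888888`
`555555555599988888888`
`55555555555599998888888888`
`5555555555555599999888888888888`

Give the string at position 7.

The n-th term is 2n+2 5's then n-1 9's then 2n 8's, where the shown terms are n = 2, 3, 4, 5, 6.
Setting n = 8 gives 18, 7, 16 characters in each block.

55555555555555555599999998888888888888888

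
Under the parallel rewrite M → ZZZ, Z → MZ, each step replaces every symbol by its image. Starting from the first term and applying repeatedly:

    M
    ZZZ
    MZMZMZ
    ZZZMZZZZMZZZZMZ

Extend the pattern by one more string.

Rewriting the 15 symbols of ZZZMZZZZMZZZZMZ one by one yields MZ MZ MZ ZZZ MZ MZ MZ MZ ZZZ MZ MZ MZ MZ ZZZ MZ; concatenated:

MZMZMZZZZMZMZMZMZZZZMZMZMZMZZZZMZ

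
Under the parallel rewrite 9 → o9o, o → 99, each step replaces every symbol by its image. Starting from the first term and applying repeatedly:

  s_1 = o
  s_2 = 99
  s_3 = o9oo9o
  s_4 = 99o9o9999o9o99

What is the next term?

o9oo9o99o9o99o9oo9oo9oo9o99o9o99o9oo9o

φ(99o9o9999o9o99) expands symbol-by-symbol to o9o o9o 99 o9o 99 o9o o9o o9o o9o 99 o9o 99 o9o o9o; joining the 14 pieces gives the next term.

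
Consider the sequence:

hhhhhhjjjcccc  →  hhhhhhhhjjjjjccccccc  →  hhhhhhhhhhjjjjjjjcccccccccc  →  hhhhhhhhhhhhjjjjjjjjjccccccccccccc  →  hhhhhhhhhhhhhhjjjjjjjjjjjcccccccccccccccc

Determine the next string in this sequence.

Term n consists of 2n+2 h's, followed by 2n-1 j's, followed by 3n-2 c's, where the shown terms are n = 2, 3, 4, 5, 6.
Setting n = 7 gives 16, 13, 19 characters in each block.

hhhhhhhhhhhhhhhhjjjjjjjjjjjjjccccccccccccccccccc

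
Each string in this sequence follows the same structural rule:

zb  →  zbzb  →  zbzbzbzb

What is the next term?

zbzbzbzbzbzbzbzb

Every step duplicates the string.
One more doubling of zbzbzbzb gives the answer.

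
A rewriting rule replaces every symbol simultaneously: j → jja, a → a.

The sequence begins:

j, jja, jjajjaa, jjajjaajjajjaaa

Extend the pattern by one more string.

jjajjaajjajjaaajjajjaajjajjaaaa

Replace each of the 15 characters of jjajjaajjajjaaa in place — jja jja a jja jja a a jja jja a jja jja a a a — and concatenate.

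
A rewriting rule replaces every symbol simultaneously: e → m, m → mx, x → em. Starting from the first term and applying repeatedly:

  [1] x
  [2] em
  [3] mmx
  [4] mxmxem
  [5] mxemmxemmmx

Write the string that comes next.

mxemmmxmxemmmxmxmxem

Expanding mxemmxemmmx: m→mx, x→em, e→m, m→mx, m→mx, x→em, e→m, m→mx, m→mx, m→mx, x→em. Concatenated: mx em m mx mx em m mx mx mx em.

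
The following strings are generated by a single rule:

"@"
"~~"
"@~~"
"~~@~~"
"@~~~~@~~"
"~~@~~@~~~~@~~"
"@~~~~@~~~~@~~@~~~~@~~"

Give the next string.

From term 3 onward, concatenate the second-to-last term with the last: @·~~ = @~~, ~~·@~~ = ~~@~~, …
The next term joins ~~@~~@~~~~@~~ and @~~~~@~~~~@~~@~~~~@~~.

~~@~~@~~~~@~~@~~~~@~~~~@~~@~~~~@~~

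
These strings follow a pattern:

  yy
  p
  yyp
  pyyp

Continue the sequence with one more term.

yyppyyp

This is a Fibonacci-style word recurrence s(k) = s(k−2)·s(k−1): e.g. yy·p = yyp.
Continuing: yyp · pyyp gives term 5.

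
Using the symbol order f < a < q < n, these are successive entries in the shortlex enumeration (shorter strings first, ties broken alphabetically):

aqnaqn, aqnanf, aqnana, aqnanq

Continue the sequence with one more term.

aqnann

The successor of aqnanq increments the rightmost position that isn't already n and resets every position after it to f.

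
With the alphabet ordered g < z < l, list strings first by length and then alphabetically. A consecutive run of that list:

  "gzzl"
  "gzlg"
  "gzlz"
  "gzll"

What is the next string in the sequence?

glgg

Treat gzll as a base-3 numeral over the given alphabet and add one, carrying through any trailing l's.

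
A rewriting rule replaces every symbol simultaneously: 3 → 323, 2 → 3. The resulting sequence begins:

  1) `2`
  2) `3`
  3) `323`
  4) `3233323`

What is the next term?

Rewriting each symbol of 3233323: 3→323, 2→3, 3→323, 3→323, 3→323, 2→3, 3→323, which concatenates to 323 3 323 323 323 3 323.

32333233233233323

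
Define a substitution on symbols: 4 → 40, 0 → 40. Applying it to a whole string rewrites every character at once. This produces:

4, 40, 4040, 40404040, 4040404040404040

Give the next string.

40404040404040404040404040404040

Replace each of the 16 characters of 4040404040404040 in place — 40 40 40 40 40 40 40 40 40 40 40 40 40 40 40 40 — and concatenate.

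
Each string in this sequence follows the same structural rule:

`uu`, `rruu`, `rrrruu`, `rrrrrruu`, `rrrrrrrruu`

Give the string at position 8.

rrrrrrrrrrrrrruu

Each term is the previous one with rr prepended.
From rrrrrrrruu, 3 further steps: rrrrrrrruu → rrrrrrrrrruu → rrrrrrrrrrrruu → (answer).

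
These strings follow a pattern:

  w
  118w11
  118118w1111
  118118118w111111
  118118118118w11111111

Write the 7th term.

118118118118118118w111111111111

s(k+1) = 118·s(k)·11, so each term gains 118 as a prefix and 11 as a suffix.
From 118118118118w11111111, 2 further steps: 118118118118w11111111 → 118118118118118w1111111111 → (answer).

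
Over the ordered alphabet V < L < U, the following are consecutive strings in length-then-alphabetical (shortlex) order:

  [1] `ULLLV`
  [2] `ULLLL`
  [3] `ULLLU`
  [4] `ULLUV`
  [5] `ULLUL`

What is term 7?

Stepping forward 2 times from ULLUL: ULLUL → ULLUU, then the target.

ULUVV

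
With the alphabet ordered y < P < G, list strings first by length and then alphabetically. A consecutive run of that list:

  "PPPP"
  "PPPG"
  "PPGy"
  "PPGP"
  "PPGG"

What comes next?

Treat PPGG as a base-3 numeral over the given alphabet and add one, carrying through any trailing G's.

PGyy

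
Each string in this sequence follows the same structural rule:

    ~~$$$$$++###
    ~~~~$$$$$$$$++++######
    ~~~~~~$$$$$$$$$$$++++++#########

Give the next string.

Each string has the form ~^{2n} $^{3n+2} +^{2n} #^{3n} (n = 1, 2, …).
Setting n = 4 gives 8, 14, 8, 12 characters in each block.

~~~~~~~~$$$$$$$$$$$$$$++++++++############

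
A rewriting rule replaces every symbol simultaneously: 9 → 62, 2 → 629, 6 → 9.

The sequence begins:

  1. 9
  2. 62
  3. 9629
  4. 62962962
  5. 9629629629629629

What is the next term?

62962962962962962962962962962962

φ(9629629629629629) expands symbol-by-symbol to 62 9 629 62 9 629 62 9 629 62 9 629 62 9 629 62; joining the 16 pieces gives the next term.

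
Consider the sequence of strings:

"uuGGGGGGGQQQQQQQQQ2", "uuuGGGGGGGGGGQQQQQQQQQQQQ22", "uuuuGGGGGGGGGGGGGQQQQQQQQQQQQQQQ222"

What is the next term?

uuuuuGGGGGGGGGGGGGGGGQQQQQQQQQQQQQQQQQQ2222

Each string has the form u^{n} G^{3n+1} Q^{3n+3} 2^{n-1}, where the shown terms are n = 2, 3, 4.
Setting n = 5 gives 5, 16, 18, 4 characters in each block.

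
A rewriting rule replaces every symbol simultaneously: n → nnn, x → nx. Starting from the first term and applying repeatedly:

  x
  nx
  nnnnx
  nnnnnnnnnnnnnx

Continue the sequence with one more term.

Rewriting the 14 symbols of nnnnnnnnnnnnnx one by one yields nnn nnn nnn nnn nnn nnn nnn nnn nnn nnn nnn nnn nnn nx; concatenated:

nnnnnnnnnnnnnnnnnnnnnnnnnnnnnnnnnnnnnnnnx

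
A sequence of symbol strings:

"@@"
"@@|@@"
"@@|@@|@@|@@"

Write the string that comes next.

s(k+1) = s(k)·|·s(k) — each term doubles the last with '|' between the halves.
Doubling @@|@@|@@|@@ with '|' between the halves:

@@|@@|@@|@@|@@|@@|@@|@@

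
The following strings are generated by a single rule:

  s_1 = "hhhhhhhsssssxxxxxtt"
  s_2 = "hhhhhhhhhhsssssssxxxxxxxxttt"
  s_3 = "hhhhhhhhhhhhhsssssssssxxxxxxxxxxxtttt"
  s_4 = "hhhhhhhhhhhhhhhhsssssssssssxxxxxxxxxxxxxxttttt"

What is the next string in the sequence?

hhhhhhhhhhhhhhhhhhhsssssssssssssxxxxxxxxxxxxxxxxxtttttt

Term n consists of 3n+1 h's, followed by 2n+1 s's, followed by 3n-1 x's, followed by n t's, where the shown terms are n = 2, 3, 4, 5.
For the next term, n = 6, so the run lengths are 19, 13, 17, 6.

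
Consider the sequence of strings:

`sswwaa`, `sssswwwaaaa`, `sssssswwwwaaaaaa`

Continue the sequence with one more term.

sssssssswwwwwaaaaaaaa

Term n consists of 2n s's, followed by n+1 w's, followed by 2n a's (n = 1, 2, …).
At n = 4 the blocks have lengths 8, 5, 8.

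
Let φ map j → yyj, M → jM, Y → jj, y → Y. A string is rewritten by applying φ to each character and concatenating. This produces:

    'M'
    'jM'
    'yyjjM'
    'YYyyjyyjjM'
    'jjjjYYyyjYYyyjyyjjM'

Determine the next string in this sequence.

Applying the rule to each of the 19 symbols of jjjjYYyyjYYyyjyyjjM gives the pieces yyj yyj yyj yyj jj jj Y Y yyj jj jj Y Y yyj Y Y yyj yyj jM, which concatenate to the answer.

yyjyyjyyjyyjjjjjYYyyjjjjjYYyyjYYyyjyyjjM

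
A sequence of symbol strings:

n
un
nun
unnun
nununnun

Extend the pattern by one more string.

unnunnununnun

From term 3 onward, concatenate the second-to-last term with the last: n·un = nun, un·nun = unnun, …
The next term joins unnun and nununnun.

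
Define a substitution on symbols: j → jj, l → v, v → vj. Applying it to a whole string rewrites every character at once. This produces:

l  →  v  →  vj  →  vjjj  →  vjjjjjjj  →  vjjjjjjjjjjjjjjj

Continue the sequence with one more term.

vjjjjjjjjjjjjjjjjjjjjjjjjjjjjjjj

φ(vjjjjjjjjjjjjjjj) expands symbol-by-symbol to vj jj jj jj jj jj jj jj jj jj jj jj jj jj jj jj; joining the 16 pieces gives the next term.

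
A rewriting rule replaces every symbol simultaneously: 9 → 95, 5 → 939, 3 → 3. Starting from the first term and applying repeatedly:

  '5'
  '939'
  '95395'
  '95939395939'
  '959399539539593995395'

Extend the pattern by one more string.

Replace each of the 21 characters of 959399539539593995395 in place — 95 939 95 3 95 95 939 3 95 939 3 95 939 95 3 95 95 939 3 95 939 — and concatenate.

9593995395959393959393959399539595939395939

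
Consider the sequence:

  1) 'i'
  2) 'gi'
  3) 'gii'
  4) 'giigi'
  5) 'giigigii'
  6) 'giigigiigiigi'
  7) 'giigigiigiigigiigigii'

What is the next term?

giigigiigiigigiigigiigiigigiigiigi

Each term (from the third on) is the previous term followed by the one before it: term 3 = gi·i = gii.
The next term joins giigigiigiigigiigigii and giigigiigiigi.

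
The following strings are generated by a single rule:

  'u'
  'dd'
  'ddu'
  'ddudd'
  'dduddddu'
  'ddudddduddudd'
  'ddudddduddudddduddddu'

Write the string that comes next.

dduddddudduddddudddduddudddduddudd

This is a Fibonacci-style word recurrence s(k) = s(k−1)·s(k−2): e.g. dd·u = ddu.
The next term joins ddudddduddudddduddddu and ddudddduddudd.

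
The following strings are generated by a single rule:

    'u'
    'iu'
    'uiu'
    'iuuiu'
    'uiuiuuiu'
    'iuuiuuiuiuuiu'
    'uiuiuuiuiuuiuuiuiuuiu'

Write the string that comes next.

iuuiuuiuiuuiuuiuiuuiuiuuiuuiuiuuiu

Each term (from the third on) is the two preceding terms concatenated in order: term 3 = u·iu = uiu.
Continuing: iuuiuuiuiuuiu · uiuiuuiuiuuiuuiuiuuiu gives term 8.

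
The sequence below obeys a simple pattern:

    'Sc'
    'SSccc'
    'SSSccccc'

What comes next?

SSSSccccccc

Reading off run lengths: S runs 1, 2, 3; c runs 1, 3, 5 — each is linear in n (n = 1, 2, …).
At n = 4 the blocks have lengths 4, 7.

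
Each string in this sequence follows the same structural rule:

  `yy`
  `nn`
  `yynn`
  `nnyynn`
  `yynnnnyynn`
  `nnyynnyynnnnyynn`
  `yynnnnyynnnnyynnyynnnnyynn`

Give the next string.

This is a Fibonacci-style word recurrence s(k) = s(k−2)·s(k−1): e.g. yy·nn = yynn.
So term 8 is nnyynnyynnnnyynn·yynnnnyynnnnyynnyynnnnyynn.

nnyynnyynnnnyynnyynnnnyynnnnyynnyynnnnyynn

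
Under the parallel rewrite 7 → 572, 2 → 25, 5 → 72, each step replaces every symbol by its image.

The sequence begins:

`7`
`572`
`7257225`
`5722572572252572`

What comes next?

Rewriting the 16 symbols of 5722572572252572 one by one yields 72 572 25 25 72 572 25 72 572 25 25 72 25 72 572 25; concatenated:

725722525725722572572252572257257225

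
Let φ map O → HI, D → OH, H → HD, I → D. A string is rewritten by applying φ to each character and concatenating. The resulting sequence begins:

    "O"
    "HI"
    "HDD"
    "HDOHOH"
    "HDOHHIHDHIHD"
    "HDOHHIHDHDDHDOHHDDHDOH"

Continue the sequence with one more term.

Replace each of the 22 characters of HDOHHIHDHDDHDOHHDDHDOH in place — HD OH HI HD HD D HD OH HD OH OH HD OH HI HD HD OH OH HD OH HI HD — and concatenate.

HDOHHIHDHDDHDOHHDOHOHHDOHHIHDHDOHOHHDOHHIHD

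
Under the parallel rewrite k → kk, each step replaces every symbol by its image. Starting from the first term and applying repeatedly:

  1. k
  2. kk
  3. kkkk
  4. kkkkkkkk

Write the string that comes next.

Rewriting each symbol of kkkkkkkk: k→kk, k→kk, k→kk, k→kk, k→kk, k→kk, k→kk, k→kk, which concatenates to kk kk kk kk kk kk kk kk.

kkkkkkkkkkkkkkkk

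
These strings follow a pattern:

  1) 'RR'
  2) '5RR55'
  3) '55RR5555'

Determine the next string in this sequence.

Every step adds 5 to the front and 55 to the end of the previous string.
Applying this once more to 55RR5555:

555RR555555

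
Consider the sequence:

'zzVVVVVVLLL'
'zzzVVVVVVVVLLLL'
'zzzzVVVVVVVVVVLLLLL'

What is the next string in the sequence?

Each string has the form z^{n-1} V^{2n} L^{n}, where the shown terms are n = 3, 4, 5.
At n = 6 the blocks have lengths 5, 12, 6.

zzzzzVVVVVVVVVVVVLLLLLL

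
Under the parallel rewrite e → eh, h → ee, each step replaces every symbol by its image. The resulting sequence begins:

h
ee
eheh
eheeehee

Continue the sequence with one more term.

eheeeheheheeeheh

Rewriting each symbol of eheeehee: e→eh, h→ee, e→eh, e→eh, e→eh, h→ee, e→eh, e→eh, which concatenates to eh ee eh eh eh ee eh eh.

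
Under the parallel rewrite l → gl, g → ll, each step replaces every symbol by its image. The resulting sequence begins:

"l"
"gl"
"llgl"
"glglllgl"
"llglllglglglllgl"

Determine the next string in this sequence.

Rewriting the 16 symbols of llglllglglglllgl one by one yields gl gl ll gl gl gl ll gl ll gl ll gl gl gl ll gl; concatenated:

glglllglglglllglllglllglglglllgl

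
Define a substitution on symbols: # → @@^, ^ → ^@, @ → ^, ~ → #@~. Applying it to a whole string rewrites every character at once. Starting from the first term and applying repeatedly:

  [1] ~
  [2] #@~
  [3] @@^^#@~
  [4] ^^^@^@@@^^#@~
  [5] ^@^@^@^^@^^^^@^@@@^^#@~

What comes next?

φ(^@^@^@^^@^^^^@^@@@^^#@~) expands symbol-by-symbol to ^@ ^ ^@ ^ ^@ ^ ^@ ^@ ^ ^@ ^@ ^@ ^@ ^ ^@ ^ ^ ^ ^@ ^@ @@^ ^ #@~; joining the 23 pieces gives the next term.

^@^^@^^@^^@^@^^@^@^@^@^^@^^^^@^@@@^^#@~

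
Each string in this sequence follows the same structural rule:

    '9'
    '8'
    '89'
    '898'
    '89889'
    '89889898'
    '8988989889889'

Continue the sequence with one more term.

From term 3 onward, concatenate the last term with the second-to-last: 8·9 = 89, 89·8 = 898, …
Continuing: 8988989889889 · 89889898 gives term 8.

898898988988989889898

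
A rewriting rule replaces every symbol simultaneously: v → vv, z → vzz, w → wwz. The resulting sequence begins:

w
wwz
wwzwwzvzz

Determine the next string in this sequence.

Apply φ to wwzwwzvzz symbol by symbol: w→wwz, w→wwz, z→vzz, w→wwz, w→wwz, z→vzz, v→vv, z→vzz, z→vzz; joined: wwz wwz vzz wwz wwz vzz vv vzz vzz.

wwzwwzvzzwwzwwzvzzvvvzzvzz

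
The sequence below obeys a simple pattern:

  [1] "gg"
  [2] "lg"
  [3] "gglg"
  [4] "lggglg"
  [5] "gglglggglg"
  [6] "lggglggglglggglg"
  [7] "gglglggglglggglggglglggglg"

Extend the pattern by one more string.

Each term (from the third on) is the two preceding terms concatenated in order: term 3 = gg·lg = gglg.
Continuing: lggglggglglggglg · gglglggglglggglggglglggglg gives term 8.

lggglggglglggglggglglggglglggglggglglggglg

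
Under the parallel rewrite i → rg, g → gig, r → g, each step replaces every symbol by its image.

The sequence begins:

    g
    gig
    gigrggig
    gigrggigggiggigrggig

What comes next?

Applying the rule to each of the 20 symbols of gigrggigggiggigrggig gives the pieces gig rg gig g gig gig rg gig gig gig rg gig gig rg gig g gig gig rg gig, which concatenate to the answer.

gigrggigggiggigrggiggiggigrggiggigrggigggiggigrggig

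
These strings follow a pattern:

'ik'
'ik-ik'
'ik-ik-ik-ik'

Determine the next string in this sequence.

s(k+1) = s(k)·-·s(k) — each term doubles the last with '-' between the halves.
One more doubling of ik-ik-ik-ik gives the answer.

ik-ik-ik-ik-ik-ik-ik-ik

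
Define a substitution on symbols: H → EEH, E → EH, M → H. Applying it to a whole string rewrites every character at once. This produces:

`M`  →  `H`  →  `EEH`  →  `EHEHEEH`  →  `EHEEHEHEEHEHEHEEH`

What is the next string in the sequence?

φ(EHEEHEHEEHEHEHEEH) expands symbol-by-symbol to EH EEH EH EH EEH EH EEH EH EH EEH EH EEH EH EEH EH EH EEH; joining the 17 pieces gives the next term.

EHEEHEHEHEEHEHEEHEHEHEEHEHEEHEHEEHEHEHEEH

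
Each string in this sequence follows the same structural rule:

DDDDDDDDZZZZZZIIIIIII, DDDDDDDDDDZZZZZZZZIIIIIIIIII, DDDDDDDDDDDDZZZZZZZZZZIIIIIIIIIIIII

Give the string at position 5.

Reading off run lengths: D runs 8, 10, 12; Z runs 6, 8, 10; I runs 7, 10, 13 — each is linear in n, where the shown terms are n = 3, 4, 5.
For term 5, n = 7, so the run lengths are 16, 14, 19.

DDDDDDDDDDDDDDDDZZZZZZZZZZZZZZIIIIIIIIIIIIIIIIIII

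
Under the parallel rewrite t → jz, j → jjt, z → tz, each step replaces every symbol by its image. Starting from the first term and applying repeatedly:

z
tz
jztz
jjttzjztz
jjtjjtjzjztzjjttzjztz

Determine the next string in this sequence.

jjtjjtjzjjtjjtjzjjttzjjttzjztzjjtjjtjzjztzjjttzjztz

Replace each of the 21 characters of jjtjjtjzjztzjjttzjztz in place — jjt jjt jz jjt jjt jz jjt tz jjt tz jz tz jjt jjt jz jz tz jjt tz jz tz — and concatenate.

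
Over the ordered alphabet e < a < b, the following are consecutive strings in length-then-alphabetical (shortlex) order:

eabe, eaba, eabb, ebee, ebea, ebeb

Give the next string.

ebae

Treat ebeb as a base-3 numeral over the given alphabet and add one, carrying through any trailing b's.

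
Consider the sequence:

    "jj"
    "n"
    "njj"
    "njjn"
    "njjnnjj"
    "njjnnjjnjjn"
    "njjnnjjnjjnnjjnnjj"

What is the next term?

Each term (from the third on) is the previous term followed by the one before it: term 3 = n·jj = njj.
Continuing: njjnnjjnjjnnjjnnjj · njjnnjjnjjn gives term 8.

njjnnjjnjjnnjjnnjjnjjnnjjnjjn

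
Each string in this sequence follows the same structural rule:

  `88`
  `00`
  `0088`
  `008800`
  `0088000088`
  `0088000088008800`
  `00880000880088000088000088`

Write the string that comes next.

008800008800880000880000880088000088008800

Each term (from the third on) is the previous term followed by the one before it: term 3 = 00·88 = 0088.
Continuing: 00880000880088000088000088 · 0088000088008800 gives term 8.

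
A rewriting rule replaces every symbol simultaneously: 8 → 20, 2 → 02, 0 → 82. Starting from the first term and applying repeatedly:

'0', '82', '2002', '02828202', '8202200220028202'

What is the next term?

20028202028282020282820220028202

φ(8202200220028202) expands symbol-by-symbol to 20 02 82 02 02 82 82 02 02 82 82 02 20 02 82 02; joining the 16 pieces gives the next term.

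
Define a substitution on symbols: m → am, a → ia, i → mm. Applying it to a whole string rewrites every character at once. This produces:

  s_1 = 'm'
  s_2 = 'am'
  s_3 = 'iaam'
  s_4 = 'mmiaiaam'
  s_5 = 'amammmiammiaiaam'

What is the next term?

Applying the rule to each of the 16 symbols of amammmiammiaiaam gives the pieces ia am ia am am am mm ia am am mm ia mm ia ia am, which concatenate to the answer.

iaamiaamamammmiaamammmiammiaiaam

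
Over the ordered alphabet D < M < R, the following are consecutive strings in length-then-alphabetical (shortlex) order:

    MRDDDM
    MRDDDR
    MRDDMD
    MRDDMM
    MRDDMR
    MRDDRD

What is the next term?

MRDDRM

The successor of MRDDRD increments the rightmost position that isn't already R and resets every position after it to D.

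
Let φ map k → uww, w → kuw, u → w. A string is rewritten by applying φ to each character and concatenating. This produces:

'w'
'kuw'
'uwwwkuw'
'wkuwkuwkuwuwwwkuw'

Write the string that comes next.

kuwuwwwkuwuwwwkuwuwwwkuwwkuwkuwkuwuwwwkuw

φ(wkuwkuwkuwuwwwkuw) expands symbol-by-symbol to kuw uww w kuw uww w kuw uww w kuw w kuw kuw kuw uww w kuw; joining the 17 pieces gives the next term.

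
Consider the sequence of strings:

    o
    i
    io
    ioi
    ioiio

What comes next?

ioiioioi

Each term (from the third on) is the previous term followed by the one before it: term 3 = i·o = io.
The next term joins ioiio and ioi.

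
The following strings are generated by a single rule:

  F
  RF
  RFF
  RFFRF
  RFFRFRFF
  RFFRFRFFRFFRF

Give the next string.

This is a Fibonacci-style word recurrence s(k) = s(k−1)·s(k−2): e.g. RF·F = RFF.
The next term joins RFFRFRFFRFFRF and RFFRFRFF.

RFFRFRFFRFFRFRFFRFRFF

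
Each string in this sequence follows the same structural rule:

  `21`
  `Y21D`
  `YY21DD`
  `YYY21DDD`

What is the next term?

Every step adds Y to the front and D to the end of the previous string.
So the next term is Y·YYY21DDD·D.

YYYY21DDDD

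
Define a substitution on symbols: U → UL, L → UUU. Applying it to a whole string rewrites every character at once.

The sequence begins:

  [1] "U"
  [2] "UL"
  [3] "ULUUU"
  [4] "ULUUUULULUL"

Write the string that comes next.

ULUUUULULULULUUUULUUUULUUU

Expanding ULUUUULULUL: U→UL, L→UUU, U→UL, U→UL, U→UL, U→UL, L→UUU, U→UL, L→UUU, U→UL, L→UUU. Concatenated: UL UUU UL UL UL UL UUU UL UUU UL UUU.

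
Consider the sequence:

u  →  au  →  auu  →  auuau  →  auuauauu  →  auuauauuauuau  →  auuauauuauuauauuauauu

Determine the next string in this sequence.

auuauauuauuauauuauauuauuauauuauuau

This is a Fibonacci-style word recurrence s(k) = s(k−1)·s(k−2): e.g. au·u = auu.
So term 8 is auuauauuauuauauuauauu·auuauauuauuau.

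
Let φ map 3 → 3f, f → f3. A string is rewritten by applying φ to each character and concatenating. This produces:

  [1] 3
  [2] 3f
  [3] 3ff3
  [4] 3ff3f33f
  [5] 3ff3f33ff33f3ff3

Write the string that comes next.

3ff3f33ff33f3ff3f33f3ff33ff3f33f

φ(3ff3f33ff33f3ff3) expands symbol-by-symbol to 3f f3 f3 3f f3 3f 3f f3 f3 3f 3f f3 3f f3 f3 3f; joining the 16 pieces gives the next term.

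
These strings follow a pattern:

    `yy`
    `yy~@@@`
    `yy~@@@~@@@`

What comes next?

yy~@@@~@@@~@@@

The strings grow by a fixed suffix ~@@@ each time.
So the next term is yy~@@@~@@@·~@@@.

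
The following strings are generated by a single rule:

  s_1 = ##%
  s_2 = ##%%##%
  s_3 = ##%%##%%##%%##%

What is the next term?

Every step duplicates the string with '%' between the halves.
Doubling ##%%##%%##%%##% with '%' between the halves:

##%%##%%##%%##%%##%%##%%##%%##%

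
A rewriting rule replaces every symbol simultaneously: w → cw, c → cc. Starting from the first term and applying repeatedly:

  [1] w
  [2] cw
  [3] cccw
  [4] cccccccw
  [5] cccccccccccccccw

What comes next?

φ(cccccccccccccccw) expands symbol-by-symbol to cc cc cc cc cc cc cc cc cc cc cc cc cc cc cc cw; joining the 16 pieces gives the next term.

cccccccccccccccccccccccccccccccw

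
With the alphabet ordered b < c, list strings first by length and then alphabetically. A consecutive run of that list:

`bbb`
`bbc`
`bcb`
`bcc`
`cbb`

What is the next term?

cbc

The successor of cbb increments the rightmost position that isn't already c and resets every position after it to b.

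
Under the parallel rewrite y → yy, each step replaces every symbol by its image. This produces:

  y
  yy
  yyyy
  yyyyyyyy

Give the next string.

Apply φ to yyyyyyyy symbol by symbol: y→yy, y→yy, y→yy, y→yy, y→yy, y→yy, y→yy, y→yy; joined: yy yy yy yy yy yy yy yy.

yyyyyyyyyyyyyyyy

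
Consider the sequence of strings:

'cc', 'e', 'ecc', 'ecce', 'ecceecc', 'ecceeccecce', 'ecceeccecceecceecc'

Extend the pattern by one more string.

Each term (from the third on) is the previous term followed by the one before it: term 3 = e·cc = ecc.
Continuing: ecceeccecceecceecc · ecceeccecce gives term 8.

ecceeccecceecceeccecceeccecce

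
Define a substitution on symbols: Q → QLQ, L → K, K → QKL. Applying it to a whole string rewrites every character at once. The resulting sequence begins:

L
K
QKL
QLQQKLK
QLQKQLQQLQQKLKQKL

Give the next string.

QLQKQLQQKLQLQKQLQQLQKQLQQLQQKLKQKLQLQQKLK

Applying the rule to each of the 17 symbols of QLQKQLQQLQQKLKQKL gives the pieces QLQ K QLQ QKL QLQ K QLQ QLQ K QLQ QLQ QKL K QKL QLQ QKL K, which concatenate to the answer.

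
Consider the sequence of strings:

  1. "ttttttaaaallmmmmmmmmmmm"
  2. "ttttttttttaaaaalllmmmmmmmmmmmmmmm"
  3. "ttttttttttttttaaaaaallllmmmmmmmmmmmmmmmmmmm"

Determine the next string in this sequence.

ttttttttttttttttttaaaaaaalllllmmmmmmmmmmmmmmmmmmmmmmm

The n-th term is 4n-2 t's then n+2 a's then n l's then 4n+3 m's, where the shown terms are n = 2, 3, 4.
At n = 5 the blocks have lengths 18, 7, 5, 23.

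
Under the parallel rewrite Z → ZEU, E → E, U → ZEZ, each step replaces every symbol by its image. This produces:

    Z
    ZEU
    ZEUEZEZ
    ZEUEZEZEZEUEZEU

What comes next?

φ(ZEUEZEZEZEUEZEU) expands symbol-by-symbol to ZEU E ZEZ E ZEU E ZEU E ZEU E ZEZ E ZEU E ZEZ; joining the 15 pieces gives the next term.

ZEUEZEZEZEUEZEUEZEUEZEZEZEUEZEZ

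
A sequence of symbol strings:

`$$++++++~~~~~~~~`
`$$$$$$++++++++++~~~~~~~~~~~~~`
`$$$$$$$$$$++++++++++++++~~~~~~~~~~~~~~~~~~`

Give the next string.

$$$$$$$$$$$$$$++++++++++++++++++~~~~~~~~~~~~~~~~~~~~~~~

Reading off run lengths: $ runs 2, 6, 10; + runs 6, 10, 14; ~ runs 8, 13, 18 — each is linear in n (n = 1, 2, …).
Setting n = 4 gives 14, 18, 23 characters in each block.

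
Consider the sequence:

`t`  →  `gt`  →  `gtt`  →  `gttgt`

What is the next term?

gttgtgtt

Each term (from the third on) is the previous term followed by the one before it: term 3 = gt·t = gtt.
Continuing: gttgt · gtt gives term 5.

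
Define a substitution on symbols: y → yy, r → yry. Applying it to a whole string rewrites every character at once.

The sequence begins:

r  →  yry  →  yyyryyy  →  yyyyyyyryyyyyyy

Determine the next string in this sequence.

yyyyyyyyyyyyyyyryyyyyyyyyyyyyyy

Replace each of the 15 characters of yyyyyyyryyyyyyy in place — yy yy yy yy yy yy yy yry yy yy yy yy yy yy yy — and concatenate.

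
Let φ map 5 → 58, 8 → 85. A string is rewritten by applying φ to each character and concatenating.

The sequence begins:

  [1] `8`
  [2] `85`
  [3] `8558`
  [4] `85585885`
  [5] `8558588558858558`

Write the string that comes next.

85585885588585585885855885585885

Replace each of the 16 characters of 8558588558858558 in place — 85 58 58 85 58 85 85 58 58 85 85 58 85 58 58 85 — and concatenate.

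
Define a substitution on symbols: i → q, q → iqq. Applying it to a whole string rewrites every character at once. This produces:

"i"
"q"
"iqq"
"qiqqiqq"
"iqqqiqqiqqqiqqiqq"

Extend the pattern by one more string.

qiqqiqqiqqqiqqiqqqiqqiqqiqqqiqqiqqqiqqiqq

Replace each of the 17 characters of iqqqiqqiqqqiqqiqq in place — q iqq iqq iqq q iqq iqq q iqq iqq iqq q iqq iqq q iqq iqq — and concatenate.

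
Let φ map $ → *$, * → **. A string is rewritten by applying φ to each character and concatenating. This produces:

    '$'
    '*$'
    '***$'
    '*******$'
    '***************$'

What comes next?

*******************************$

φ(***************$) expands symbol-by-symbol to ** ** ** ** ** ** ** ** ** ** ** ** ** ** ** *$; joining the 16 pieces gives the next term.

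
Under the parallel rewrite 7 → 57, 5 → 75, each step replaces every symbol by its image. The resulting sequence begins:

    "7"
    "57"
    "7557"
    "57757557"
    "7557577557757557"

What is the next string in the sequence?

57757557755757757557577557757557

Replace each of the 16 characters of 7557577557757557 in place — 57 75 75 57 75 57 57 75 75 57 57 75 57 75 75 57 — and concatenate.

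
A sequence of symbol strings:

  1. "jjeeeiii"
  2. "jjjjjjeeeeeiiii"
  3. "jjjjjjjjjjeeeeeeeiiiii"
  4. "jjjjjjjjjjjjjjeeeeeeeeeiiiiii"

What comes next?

jjjjjjjjjjjjjjjjjjeeeeeeeeeeeiiiiiii

Term n consists of 4n-2 j's, followed by 2n+1 e's, followed by n+2 i's (n = 1, 2, …).
Setting n = 5 gives 18, 11, 7 characters in each block.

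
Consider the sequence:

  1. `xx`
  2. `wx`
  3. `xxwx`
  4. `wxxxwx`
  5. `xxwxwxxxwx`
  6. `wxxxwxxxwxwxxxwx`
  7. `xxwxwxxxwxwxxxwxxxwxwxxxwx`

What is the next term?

From term 3 onward, concatenate the second-to-last term with the last: xx·wx = xxwx, wx·xxwx = wxxxwx, …
So term 8 is wxxxwxxxwxwxxxwx·xxwxwxxxwxwxxxwxxxwxwxxxwx.

wxxxwxxxwxwxxxwxxxwxwxxxwxwxxxwxxxwxwxxxwx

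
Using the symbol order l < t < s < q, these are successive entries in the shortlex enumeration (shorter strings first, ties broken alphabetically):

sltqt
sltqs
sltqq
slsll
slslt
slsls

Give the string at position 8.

slstl

Stepping forward 2 times from slsls: slsls → slslq, then the target.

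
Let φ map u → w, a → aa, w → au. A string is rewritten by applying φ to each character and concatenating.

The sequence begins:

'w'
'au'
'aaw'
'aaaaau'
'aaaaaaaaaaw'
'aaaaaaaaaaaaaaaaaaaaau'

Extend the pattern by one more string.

Applying the rule to each of the 22 symbols of aaaaaaaaaaaaaaaaaaaaau gives the pieces aa aa aa aa aa aa aa aa aa aa aa aa aa aa aa aa aa aa aa aa aa w, which concatenate to the answer.

aaaaaaaaaaaaaaaaaaaaaaaaaaaaaaaaaaaaaaaaaaw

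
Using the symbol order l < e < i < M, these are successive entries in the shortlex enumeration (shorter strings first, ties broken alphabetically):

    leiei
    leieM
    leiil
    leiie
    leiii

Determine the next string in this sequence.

The successor of leiii increments the rightmost position that isn't already M and resets every position after it to l.

leiiM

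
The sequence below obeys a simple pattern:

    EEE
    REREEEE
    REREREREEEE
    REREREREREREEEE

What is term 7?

REREREREREREREREREREREREEEE

The strings grow by a fixed prefix RERE each time.
From REREREREREREEEE, 3 further steps: REREREREREREEEE → REREREREREREREREEEE → REREREREREREREREREREEEE → (answer).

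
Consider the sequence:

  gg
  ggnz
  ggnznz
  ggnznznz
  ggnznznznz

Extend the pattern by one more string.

ggnznznznznz

The strings grow by a fixed suffix nz each time.
So the next term is ggnznznznz·nz.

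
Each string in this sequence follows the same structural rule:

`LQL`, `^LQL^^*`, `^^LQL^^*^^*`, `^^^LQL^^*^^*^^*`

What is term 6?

^^^^^LQL^^*^^*^^*^^*^^*

s(k+1) = ^·s(k)·^^*, so each term gains ^ as a prefix and ^^* as a suffix.
From ^^^LQL^^*^^*^^*, 2 further steps: ^^^LQL^^*^^*^^* → ^^^^LQL^^*^^*^^*^^* → (answer).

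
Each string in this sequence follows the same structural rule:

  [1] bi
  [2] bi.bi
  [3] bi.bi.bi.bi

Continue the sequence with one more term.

bi.bi.bi.bi.bi.bi.bi.bi

Every step duplicates the string with '.' between the halves.
One more doubling of bi.bi.bi.bi gives the answer.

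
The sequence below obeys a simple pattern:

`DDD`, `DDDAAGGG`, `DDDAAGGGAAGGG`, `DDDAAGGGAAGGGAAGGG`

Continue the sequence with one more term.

DDDAAGGGAAGGGAAGGGAAGGG

Every step adds AAGGG to the end: s(k+1) = s(k)·AAGGG.
So the next term is DDDAAGGGAAGGGAAGGG·AAGGG.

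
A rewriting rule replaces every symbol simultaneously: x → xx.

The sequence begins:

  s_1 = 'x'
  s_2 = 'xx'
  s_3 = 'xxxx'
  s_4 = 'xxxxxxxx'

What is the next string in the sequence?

Expanding xxxxxxxx: x→xx, x→xx, x→xx, x→xx, x→xx, x→xx, x→xx, x→xx. Concatenated: xx xx xx xx xx xx xx xx.

xxxxxxxxxxxxxxxx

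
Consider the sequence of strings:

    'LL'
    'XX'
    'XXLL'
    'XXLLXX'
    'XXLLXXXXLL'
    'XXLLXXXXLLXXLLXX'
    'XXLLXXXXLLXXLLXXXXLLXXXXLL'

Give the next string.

This is a Fibonacci-style word recurrence s(k) = s(k−1)·s(k−2): e.g. XX·LL = XXLL.
So term 8 is XXLLXXXXLLXXLLXXXXLLXXXXLL·XXLLXXXXLLXXLLXX.

XXLLXXXXLLXXLLXXXXLLXXXXLLXXLLXXXXLLXXLLXX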